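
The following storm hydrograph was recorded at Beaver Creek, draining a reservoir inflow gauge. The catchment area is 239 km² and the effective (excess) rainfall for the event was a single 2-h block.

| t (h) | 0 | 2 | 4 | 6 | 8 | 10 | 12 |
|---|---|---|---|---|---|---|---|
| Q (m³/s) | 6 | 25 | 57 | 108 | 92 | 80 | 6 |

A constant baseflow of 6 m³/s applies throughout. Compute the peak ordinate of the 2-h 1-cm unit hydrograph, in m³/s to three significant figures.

Direct runoff: 0.0, 19.0, 51.0, 102.0, 86.0, 74.0, 0.0 m³/s; ΣQ_DR = 332.0 m³/s, peak = 102.0 m³/s.
Runoff depth d = ΣQ_DR·Δt / A = 332.0 × 7200 / (239 km²) = 10.00 mm.
The 1-cm UH is the DRH scaled by (10 mm)/d, so U_p = 102.0 × 10/10.00 = 102 m³/s.

U_p ≈ 102 m³/s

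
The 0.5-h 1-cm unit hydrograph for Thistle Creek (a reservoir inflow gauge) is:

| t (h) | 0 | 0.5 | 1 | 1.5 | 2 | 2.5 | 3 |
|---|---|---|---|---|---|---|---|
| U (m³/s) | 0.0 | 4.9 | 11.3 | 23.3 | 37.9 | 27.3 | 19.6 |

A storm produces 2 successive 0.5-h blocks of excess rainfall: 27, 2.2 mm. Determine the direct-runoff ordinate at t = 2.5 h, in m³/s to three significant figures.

By discrete convolution, Q_j = Σ (P_i / 10 mm) · U_{j−i}.
At t = 2.5 h (j=5): Q = (27/10)·27.3 + (2.2/10)·37.9 = 82.0 m³/s.

Q ≈ 82.0 m³/s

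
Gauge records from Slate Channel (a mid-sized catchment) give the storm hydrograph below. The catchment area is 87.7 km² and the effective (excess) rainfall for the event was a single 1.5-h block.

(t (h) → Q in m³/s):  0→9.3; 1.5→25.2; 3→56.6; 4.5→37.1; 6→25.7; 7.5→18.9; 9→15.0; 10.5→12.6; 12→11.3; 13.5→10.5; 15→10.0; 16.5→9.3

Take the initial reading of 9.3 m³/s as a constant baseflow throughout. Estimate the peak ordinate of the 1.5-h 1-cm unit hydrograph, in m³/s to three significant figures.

Direct runoff: 0.0, 15.9, 47.3, 27.8, 16.4, 9.6, 5.7, 3.3, 2.0, 1.2, 0.7, 0.0 m³/s; ΣQ_DR = 129.9 m³/s, peak = 47.3 m³/s.
Runoff depth d = ΣQ_DR·Δt / A = 129.9 × 5400 / (87.7 km²) = 7.998 mm.
The 1-cm UH is the DRH scaled by (10 mm)/d, so U_p = 47.3 × 10/7.998 = 59.1 m³/s.

U_p ≈ 59.1 m³/s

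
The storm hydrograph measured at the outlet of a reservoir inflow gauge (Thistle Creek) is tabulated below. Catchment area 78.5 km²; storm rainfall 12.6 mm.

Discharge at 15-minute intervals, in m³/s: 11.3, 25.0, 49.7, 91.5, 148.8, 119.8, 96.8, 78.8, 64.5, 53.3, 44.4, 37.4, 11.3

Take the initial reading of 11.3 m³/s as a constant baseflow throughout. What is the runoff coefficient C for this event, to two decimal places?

ΣQ_DR = 685.7 m³/s; V = ΣQ_DR·Δt = 6.171 × 10^5 m³.
Runoff depth d = V / A = 7.862 mm.
C = d / P = 7.862 / 12.6 = 0.62.

C ≈ 0.62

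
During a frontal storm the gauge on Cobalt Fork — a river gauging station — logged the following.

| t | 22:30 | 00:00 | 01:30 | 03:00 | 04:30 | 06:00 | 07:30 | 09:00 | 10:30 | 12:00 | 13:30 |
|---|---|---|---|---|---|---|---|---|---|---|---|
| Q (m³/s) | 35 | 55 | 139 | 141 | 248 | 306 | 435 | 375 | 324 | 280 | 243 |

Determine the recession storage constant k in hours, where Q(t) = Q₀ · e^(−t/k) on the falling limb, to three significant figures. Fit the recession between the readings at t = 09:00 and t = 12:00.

k ≈ 10.3 h

On the falling limb, Q drops from 375 to 280 m³/s between t = 09:00 and t = 12:00 (Δt = 3 h).
k = −Δt / ln(Q₂/Q₁) = −3 / ln(280/375) = 10.3 h.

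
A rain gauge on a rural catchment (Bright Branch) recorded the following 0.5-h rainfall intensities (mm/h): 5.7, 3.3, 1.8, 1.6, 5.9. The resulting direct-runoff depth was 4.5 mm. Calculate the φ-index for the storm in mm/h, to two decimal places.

φ ≈ 1.97 mm/h

Only the 3 blocks with intensity above φ contribute runoff: 5.7, 3.3, 5.9 mm/h.
Σ(I−φ)·Δt = d  ⇒  (5.7+3.3+5.9 − 3φ)·0.5 = 4.5
φ = (14.90 − 4.5/0.5) / 3 = 1.97 mm/h.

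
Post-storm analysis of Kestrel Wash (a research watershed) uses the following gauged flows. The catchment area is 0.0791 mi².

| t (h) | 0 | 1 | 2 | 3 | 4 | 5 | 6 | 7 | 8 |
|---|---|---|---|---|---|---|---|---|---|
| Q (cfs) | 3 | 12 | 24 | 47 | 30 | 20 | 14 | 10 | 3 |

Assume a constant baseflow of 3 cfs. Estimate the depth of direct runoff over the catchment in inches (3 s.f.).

Direct runoff: 0.0, 9.0, 21.0, 44.0, 27.0, 17.0, 11.0, 7.0, 0.0 cfs; ΣQ_DR = 136.0 cfs.
V = ΣQ_DR · Δt = 136.0 × 3600 s = 4.896 × 10^5 ft³.
Over A = 0.0791 mi², depth = V / A = 2.66 in.

d ≈ 2.66 in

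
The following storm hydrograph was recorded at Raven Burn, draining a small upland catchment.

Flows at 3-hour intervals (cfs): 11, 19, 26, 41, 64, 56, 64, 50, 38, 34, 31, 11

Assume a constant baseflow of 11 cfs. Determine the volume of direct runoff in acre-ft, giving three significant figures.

V ≈ 77.6 acre-ft

Direct-runoff ordinates (Q − Q_b): 0.0, 8.0, 15.0, 30.0, 53.0, 45.0, 53.0, 39.0, 27.0, 23.0, 20.0, 0.0 cfs.
ΣQ_DR = 313.0 cfs.
With Δt = 3 h = 10800 s, V = ΣQ_DR · Δt = 313.0 × 10800 = 3.38 × 10^6 ft³ = 77.6 acre-ft.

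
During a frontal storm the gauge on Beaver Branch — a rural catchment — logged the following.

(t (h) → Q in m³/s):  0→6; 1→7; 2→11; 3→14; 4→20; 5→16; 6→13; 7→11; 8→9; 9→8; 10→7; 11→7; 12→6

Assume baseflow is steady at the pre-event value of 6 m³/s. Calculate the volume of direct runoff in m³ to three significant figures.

Direct-runoff ordinates (Q − Q_b): 0.0, 1.0, 5.0, 8.0, 14.0, 10.0, 7.0, 5.0, 3.0, 2.0, 1.0, 1.0, 0.0 m³/s.
ΣQ_DR = 57.00 m³/s.
With Δt = 1 h = 3600 s, V = ΣQ_DR · Δt = 57.00 × 3600 = 2.05 × 10^5 m³.

V ≈ 2.05 × 10^5 m³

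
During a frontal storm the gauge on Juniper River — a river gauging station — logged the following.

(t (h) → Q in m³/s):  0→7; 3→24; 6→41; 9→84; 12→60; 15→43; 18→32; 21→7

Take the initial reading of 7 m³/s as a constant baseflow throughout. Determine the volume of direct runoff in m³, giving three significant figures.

V ≈ 2.61 × 10^6 m³

Direct-runoff ordinates (Q − Q_b): 0.0, 17.0, 34.0, 77.0, 53.0, 36.0, 25.0, 0.0 m³/s.
ΣQ_DR = 242.0 m³/s.
With Δt = 3 h = 10800 s, V = ΣQ_DR · Δt = 242.0 × 10800 = 2.61 × 10^6 m³.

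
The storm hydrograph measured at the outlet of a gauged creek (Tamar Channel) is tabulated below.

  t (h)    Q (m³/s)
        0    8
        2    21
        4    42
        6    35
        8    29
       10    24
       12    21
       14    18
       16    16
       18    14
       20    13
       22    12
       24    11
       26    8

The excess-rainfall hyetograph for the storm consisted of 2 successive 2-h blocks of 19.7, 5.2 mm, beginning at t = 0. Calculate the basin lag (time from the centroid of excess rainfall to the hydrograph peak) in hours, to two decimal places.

Centroid of excess rainfall: t_c = Σ P_i·t̄_i / ΣP_i = 1.4177 h (block centres at 1, 3 h).
Hydrograph peak occurs at t = 4 h, so basin lag t_L = 4 − 1.4177 = 2.58 h.

t_L ≈ 2.58 h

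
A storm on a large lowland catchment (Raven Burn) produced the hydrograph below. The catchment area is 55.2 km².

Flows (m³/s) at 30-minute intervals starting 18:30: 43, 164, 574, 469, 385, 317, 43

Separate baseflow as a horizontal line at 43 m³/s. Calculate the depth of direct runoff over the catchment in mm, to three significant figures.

d ≈ 55.2 mm

Direct runoff: 0.0, 121.0, 531.0, 426.0, 342.0, 274.0, 0.0 m³/s; ΣQ_DR = 1694 m³/s.
V = ΣQ_DR · Δt = 1694 × 1800 s = 3.049 × 10^6 m³.
Over A = 55.2 km², depth = V / A = 55.2 mm.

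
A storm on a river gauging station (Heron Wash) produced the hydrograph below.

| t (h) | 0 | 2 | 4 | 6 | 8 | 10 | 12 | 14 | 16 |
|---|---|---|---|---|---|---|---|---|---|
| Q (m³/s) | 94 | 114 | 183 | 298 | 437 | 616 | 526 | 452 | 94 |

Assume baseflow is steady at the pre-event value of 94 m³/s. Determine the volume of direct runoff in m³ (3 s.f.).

V ≈ 1.42 × 10^7 m³

Direct-runoff ordinates (Q − Q_b): 0.0, 20.0, 89.0, 204.0, 343.0, 522.0, 432.0, 358.0, 0.0 m³/s.
ΣQ_DR = 1968 m³/s.
With Δt = 2 h = 7200 s, V = ΣQ_DR · Δt = 1968 × 7200 = 1.42 × 10^7 m³.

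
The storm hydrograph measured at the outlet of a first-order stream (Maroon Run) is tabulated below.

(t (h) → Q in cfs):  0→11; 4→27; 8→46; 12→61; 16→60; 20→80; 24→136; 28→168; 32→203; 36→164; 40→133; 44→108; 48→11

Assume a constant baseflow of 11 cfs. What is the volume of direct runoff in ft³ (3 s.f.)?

Direct-runoff ordinates (Q − Q_b): 0.0, 16.0, 35.0, 50.0, 49.0, 69.0, 125.0, 157.0, 192.0, 153.0, 122.0, 97.0, 0.0 cfs.
ΣQ_DR = 1065 cfs.
With Δt = 4 h = 14400 s, V = ΣQ_DR · Δt = 1065 × 14400 = 1.53 × 10^7 ft³.

V ≈ 1.53 × 10^7 ft³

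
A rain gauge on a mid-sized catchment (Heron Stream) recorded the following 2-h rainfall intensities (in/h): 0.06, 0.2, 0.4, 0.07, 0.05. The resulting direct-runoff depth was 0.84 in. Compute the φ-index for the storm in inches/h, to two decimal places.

φ ≈ 0.09 in/h

Only the 2 blocks with intensity above φ contribute runoff: 0.2, 0.4 in/h.
Σ(I−φ)·Δt = d  ⇒  (0.2+0.4 − 2φ)·2 = 0.84
φ = (0.6000 − 0.84/2) / 2 = 0.09 in/h.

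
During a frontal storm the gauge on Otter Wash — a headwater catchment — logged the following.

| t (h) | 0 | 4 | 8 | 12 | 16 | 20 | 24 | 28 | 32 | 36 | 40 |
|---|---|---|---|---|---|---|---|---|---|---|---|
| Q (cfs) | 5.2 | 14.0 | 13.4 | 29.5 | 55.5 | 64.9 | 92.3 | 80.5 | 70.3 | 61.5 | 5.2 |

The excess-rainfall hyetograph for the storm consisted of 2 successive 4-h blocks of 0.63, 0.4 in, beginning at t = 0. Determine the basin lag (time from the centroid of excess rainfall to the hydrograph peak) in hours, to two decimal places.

Centroid of excess rainfall: t_c = Σ P_i·t̄_i / ΣP_i = 3.5534 h (block centres at 2, 6 h).
Hydrograph peak occurs at t = 24 h, so basin lag t_L = 24 − 3.5534 = 20.45 h.

t_L ≈ 20.45 h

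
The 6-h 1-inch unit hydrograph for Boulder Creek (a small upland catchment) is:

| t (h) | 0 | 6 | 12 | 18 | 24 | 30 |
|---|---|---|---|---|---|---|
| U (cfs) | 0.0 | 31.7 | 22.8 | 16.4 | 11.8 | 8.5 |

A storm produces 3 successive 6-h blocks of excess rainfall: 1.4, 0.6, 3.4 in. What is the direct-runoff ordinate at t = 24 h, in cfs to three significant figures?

Q ≈ 104 cfs

By discrete convolution, Q_j = Σ (P_i / 1 in) · U_{j−i}.
At t = 24 h (j=4): Q = (1.4/1)·11.8 + (0.6/1)·16.4 + (3.4/1)·22.8 = 104 cfs.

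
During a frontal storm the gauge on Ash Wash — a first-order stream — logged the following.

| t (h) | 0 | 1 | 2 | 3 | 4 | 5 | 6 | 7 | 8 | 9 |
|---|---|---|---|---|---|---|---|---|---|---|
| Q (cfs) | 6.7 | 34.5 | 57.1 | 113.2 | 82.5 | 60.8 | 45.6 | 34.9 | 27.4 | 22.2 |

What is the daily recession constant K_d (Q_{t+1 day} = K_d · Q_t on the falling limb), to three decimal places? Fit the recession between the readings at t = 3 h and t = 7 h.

Between t = 3 h and t = 7 h the flow falls from 113.2 to 34.9 cfs over 4×1 h = 4 h.
Per-interval ratio K = (34.9/113.2)^(1/4) = 0.7452; K_d = K^(24/1) = 0.001.

K_d ≈ 0.001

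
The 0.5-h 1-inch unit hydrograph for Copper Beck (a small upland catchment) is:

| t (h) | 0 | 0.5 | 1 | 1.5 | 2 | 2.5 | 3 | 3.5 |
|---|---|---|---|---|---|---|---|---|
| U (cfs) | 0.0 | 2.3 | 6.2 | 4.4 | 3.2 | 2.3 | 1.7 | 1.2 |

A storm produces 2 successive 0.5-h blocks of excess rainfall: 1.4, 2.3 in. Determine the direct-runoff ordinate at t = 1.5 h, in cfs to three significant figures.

By discrete convolution, Q_j = Σ (P_i / 1 in) · U_{j−i}.
At t = 1.5 h (j=3): Q = (1.4/1)·4.4 + (2.3/1)·6.2 = 20.4 cfs.

Q ≈ 20.4 cfs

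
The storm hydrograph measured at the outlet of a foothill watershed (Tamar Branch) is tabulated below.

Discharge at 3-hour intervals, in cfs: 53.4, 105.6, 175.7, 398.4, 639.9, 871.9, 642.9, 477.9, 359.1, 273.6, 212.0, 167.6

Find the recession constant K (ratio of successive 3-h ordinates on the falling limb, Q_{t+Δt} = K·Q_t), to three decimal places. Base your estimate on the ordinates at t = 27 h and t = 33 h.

Using the recession-limb readings at t = 27 h and t = 33 h: Q falls from 273.6 to 167.6 cfs over 2 intervals.
K = (Q₂/Q₁)^(1/2) = (167.6/273.6)^(1/2) = 0.783.

K ≈ 0.783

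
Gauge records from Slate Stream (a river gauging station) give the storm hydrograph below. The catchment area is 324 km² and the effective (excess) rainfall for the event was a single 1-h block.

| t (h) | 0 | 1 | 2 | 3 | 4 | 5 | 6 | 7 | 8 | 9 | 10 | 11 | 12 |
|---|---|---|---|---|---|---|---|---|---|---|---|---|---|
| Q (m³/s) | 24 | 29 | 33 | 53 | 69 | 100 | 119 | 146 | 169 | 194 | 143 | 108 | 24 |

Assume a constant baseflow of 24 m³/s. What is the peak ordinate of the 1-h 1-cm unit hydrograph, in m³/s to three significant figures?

U_p ≈ 170 m³/s

Direct runoff: 0.0, 5.0, 9.0, 29.0, 45.0, 76.0, 95.0, 122.0, 145.0, 170.0, 119.0, 84.0, 0.0 m³/s; ΣQ_DR = 899.0 m³/s, peak = 170.0 m³/s.
Runoff depth d = ΣQ_DR·Δt / A = 899.0 × 3600 / (324 km²) = 9.989 mm.
The 1-cm UH is the DRH scaled by (10 mm)/d, so U_p = 170.0 × 10/9.989 = 170 m³/s.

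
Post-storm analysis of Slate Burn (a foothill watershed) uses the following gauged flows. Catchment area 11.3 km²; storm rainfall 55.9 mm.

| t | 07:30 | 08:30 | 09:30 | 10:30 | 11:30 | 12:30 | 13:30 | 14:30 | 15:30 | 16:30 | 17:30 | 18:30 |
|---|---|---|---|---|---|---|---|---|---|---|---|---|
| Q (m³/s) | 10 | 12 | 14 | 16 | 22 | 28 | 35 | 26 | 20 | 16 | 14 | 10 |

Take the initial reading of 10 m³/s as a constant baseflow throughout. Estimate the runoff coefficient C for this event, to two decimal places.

ΣQ_DR = 103.0 m³/s; V = ΣQ_DR·Δt = 3.708 × 10^5 m³.
Runoff depth d = V / A = 32.81 mm.
C = d / P = 32.81 / 55.9 = 0.59.

C ≈ 0.59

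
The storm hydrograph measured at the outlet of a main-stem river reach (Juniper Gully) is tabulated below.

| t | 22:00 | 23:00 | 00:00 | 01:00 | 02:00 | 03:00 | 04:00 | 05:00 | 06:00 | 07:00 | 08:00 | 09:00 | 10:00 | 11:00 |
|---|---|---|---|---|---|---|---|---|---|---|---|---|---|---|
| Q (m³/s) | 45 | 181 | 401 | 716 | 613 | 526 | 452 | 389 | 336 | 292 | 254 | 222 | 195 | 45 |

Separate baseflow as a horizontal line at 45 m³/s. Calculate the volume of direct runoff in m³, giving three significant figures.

V ≈ 1.45 × 10^7 m³

Direct-runoff ordinates (Q − Q_b): 0.0, 136.0, 356.0, 671.0, 568.0, 481.0, 407.0, 344.0, 291.0, 247.0, 209.0, 177.0, 150.0, 0.0 m³/s.
ΣQ_DR = 4037 m³/s.
With Δt = 1 h = 3600 s, V = ΣQ_DR · Δt = 4037 × 3600 = 1.45 × 10^7 m³.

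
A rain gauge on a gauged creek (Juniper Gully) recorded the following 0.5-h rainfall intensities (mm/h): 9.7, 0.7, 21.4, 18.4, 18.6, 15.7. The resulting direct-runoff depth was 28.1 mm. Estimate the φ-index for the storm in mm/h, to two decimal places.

Only the 5 blocks with intensity above φ contribute runoff: 9.7, 21.4, 18.4, 18.6, 15.7 mm/h.
Σ(I−φ)·Δt = d  ⇒  (9.7+21.4+18.4+18.6+15.7 − 5φ)·0.5 = 28.1
φ = (83.80 − 28.1/0.5) / 5 = 5.52 mm/h.

φ ≈ 5.52 mm/h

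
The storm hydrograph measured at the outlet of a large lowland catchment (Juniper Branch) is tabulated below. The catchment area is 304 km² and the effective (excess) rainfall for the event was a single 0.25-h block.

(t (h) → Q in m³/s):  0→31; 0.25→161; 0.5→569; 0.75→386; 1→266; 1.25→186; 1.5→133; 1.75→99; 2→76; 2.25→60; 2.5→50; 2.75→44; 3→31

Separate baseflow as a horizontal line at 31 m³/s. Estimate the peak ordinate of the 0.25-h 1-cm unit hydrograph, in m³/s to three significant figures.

U_p ≈ 1080 m³/s

Direct runoff: 0.0, 130.0, 538.0, 355.0, 235.0, 155.0, 102.0, 68.0, 45.0, 29.0, 19.0, 13.0, 0.0 m³/s; ΣQ_DR = 1689 m³/s, peak = 538.0 m³/s.
Runoff depth d = ΣQ_DR·Δt / A = 1689 × 900 / (304 km²) = 5.000 mm.
The 1-cm UH is the DRH scaled by (10 mm)/d, so U_p = 538.0 × 10/5.000 = 1080 m³/s.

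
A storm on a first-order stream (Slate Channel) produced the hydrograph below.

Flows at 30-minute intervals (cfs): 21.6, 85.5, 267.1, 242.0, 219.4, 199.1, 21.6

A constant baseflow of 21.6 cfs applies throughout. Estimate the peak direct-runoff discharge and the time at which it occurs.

Subtracting baseflow gives direct-runoff ordinates: 0.0, 63.9, 245.5, 220.4, 197.8, 177.5, 0.0 cfs.
The maximum is 245.5 cfs, occurring at the reading for t = 1 h.

Q_p = 245.5 cfs at t = 1 h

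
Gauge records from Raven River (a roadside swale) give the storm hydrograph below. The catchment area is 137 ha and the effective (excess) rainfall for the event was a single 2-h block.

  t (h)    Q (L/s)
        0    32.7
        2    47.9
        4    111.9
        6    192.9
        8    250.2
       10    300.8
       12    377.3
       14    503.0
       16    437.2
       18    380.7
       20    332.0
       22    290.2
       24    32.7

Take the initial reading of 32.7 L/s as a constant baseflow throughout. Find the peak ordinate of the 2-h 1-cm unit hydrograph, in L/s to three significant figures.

U_p ≈ 312 L/s

Direct runoff: 0.0, 15.2, 79.2, 160.2, 217.5, 268.1, 344.6, 470.3, 404.5, 348.0, 299.3, 257.5, 0.0 L/s; ΣQ_DR = 2864 L/s, peak = 470.3 L/s.
Runoff depth d = ΣQ_DR·Δt / A = 2864 × 7200 / (137 ha) = 15.05 mm.
The 1-cm UH is the DRH scaled by (10 mm)/d, so U_p = 470.3 × 10/15.05 = 312 L/s.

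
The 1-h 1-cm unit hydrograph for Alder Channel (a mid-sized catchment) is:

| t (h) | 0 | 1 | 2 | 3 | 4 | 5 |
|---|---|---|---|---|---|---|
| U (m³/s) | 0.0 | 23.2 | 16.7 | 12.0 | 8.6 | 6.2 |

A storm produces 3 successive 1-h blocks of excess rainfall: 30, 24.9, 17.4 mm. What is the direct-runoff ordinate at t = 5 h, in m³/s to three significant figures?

By discrete convolution, Q_j = Σ (P_i / 10 mm) · U_{j−i}.
At t = 5 h (j=5): Q = (30/10)·6.2 + (24.9/10)·8.6 + (17.4/10)·12.0 = 60.9 m³/s.

Q ≈ 60.9 m³/s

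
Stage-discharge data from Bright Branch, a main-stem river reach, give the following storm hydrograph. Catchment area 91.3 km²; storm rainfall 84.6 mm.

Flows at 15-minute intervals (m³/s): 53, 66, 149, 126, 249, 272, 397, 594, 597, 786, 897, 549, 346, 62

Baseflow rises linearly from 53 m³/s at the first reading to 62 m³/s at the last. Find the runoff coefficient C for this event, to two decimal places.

C ≈ 0.51

ΣQ_DR = 4338 m³/s; V = ΣQ_DR·Δt = 3.904 × 10^6 m³.
Runoff depth d = V / A = 42.76 mm.
C = d / P = 42.76 / 84.6 = 0.51.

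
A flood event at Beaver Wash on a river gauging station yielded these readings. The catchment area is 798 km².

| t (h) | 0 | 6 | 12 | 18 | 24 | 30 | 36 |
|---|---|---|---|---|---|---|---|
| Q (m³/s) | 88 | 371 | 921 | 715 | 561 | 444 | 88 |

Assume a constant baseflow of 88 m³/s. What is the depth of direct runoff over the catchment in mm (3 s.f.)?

Direct runoff: 0.0, 283.0, 833.0, 627.0, 473.0, 356.0, 0.0 m³/s; ΣQ_DR = 2572 m³/s.
V = ΣQ_DR · Δt = 2572 × 21600 s = 5.556 × 10^7 m³.
Over A = 798 km², depth = V / A = 69.6 mm.

d ≈ 69.6 mm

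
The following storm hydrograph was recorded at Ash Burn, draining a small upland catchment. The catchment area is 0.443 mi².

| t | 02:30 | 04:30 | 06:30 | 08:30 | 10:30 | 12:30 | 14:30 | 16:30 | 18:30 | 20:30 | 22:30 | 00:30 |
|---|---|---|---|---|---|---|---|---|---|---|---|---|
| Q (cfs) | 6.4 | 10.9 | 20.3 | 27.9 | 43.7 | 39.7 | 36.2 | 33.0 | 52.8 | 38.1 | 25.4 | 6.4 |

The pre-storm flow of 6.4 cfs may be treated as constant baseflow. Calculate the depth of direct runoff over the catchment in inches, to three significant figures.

Direct runoff: 0.0, 4.5, 13.9, 21.5, 37.3, 33.3, 29.8, 26.6, 46.4, 31.7, 19.0, 0.0 cfs; ΣQ_DR = 264.0 cfs.
V = ΣQ_DR · Δt = 264.0 × 7200 s = 1.901 × 10^6 ft³.
Over A = 0.443 mi², depth = V / A = 1.85 in.

d ≈ 1.85 in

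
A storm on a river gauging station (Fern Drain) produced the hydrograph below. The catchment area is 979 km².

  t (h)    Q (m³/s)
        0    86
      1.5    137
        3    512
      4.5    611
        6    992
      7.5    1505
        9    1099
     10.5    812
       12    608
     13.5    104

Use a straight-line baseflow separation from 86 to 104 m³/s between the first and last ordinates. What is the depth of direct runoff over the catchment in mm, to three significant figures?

Direct runoff: 0.00, 49.00, 422.00, 519.00, 898.00, 1409.00, 1001.00, 712.00, 506.00, 0.00 m³/s; ΣQ_DR = 5516 m³/s.
V = ΣQ_DR · Δt = 5516 × 5400 s = 2.979 × 10^7 m³.
Over A = 979 km², depth = V / A = 30.4 mm.

d ≈ 30.4 mm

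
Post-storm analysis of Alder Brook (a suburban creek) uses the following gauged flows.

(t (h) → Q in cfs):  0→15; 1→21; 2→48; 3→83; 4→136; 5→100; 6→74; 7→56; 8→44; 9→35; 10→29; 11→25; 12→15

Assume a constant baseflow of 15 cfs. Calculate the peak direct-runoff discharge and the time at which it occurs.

Q_p = 121.0 cfs at t = 4 h

Subtracting baseflow gives direct-runoff ordinates: 0.0, 6.0, 33.0, 68.0, 121.0, 85.0, 59.0, 41.0, 29.0, 20.0, 14.0, 10.0, 0.0 cfs.
The maximum is 121.0 cfs, occurring at the reading for t = 4 h.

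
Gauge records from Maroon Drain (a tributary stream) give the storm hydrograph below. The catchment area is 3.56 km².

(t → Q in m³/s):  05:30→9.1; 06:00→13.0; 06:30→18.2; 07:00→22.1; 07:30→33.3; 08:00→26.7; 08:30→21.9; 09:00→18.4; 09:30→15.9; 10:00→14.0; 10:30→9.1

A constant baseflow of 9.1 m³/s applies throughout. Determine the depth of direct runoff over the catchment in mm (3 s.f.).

d ≈ 51.4 mm

Direct runoff: 0.0, 3.9, 9.1, 13.0, 24.2, 17.6, 12.8, 9.3, 6.8, 4.9, 0.0 m³/s; ΣQ_DR = 101.6 m³/s.
V = ΣQ_DR · Δt = 101.6 × 1800 s = 1.829 × 10^5 m³.
Over A = 3.56 km², depth = V / A = 51.4 mm.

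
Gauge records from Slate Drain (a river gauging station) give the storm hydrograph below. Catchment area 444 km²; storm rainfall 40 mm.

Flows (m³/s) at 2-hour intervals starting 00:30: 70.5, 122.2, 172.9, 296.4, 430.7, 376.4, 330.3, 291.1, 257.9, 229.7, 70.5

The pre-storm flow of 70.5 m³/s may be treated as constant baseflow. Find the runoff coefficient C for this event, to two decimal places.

C ≈ 0.76

ΣQ_DR = 1873 m³/s; V = ΣQ_DR·Δt = 1.349 × 10^7 m³.
Runoff depth d = V / A = 30.37 mm.
C = d / P = 30.37 / 40 = 0.76.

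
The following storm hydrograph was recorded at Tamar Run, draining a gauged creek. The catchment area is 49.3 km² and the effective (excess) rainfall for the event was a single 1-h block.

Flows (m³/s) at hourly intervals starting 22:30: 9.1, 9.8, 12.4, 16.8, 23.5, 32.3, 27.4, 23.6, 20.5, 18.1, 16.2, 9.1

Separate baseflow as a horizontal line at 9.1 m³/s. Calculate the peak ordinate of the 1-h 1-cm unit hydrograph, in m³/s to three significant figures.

Direct runoff: 0.0, 0.7, 3.3, 7.7, 14.4, 23.2, 18.3, 14.5, 11.4, 9.0, 7.1, 0.0 m³/s; ΣQ_DR = 109.6 m³/s, peak = 23.2 m³/s.
Runoff depth d = ΣQ_DR·Δt / A = 109.6 × 3600 / (49.3 km²) = 8.003 mm.
The 1-cm UH is the DRH scaled by (10 mm)/d, so U_p = 23.2 × 10/8.003 = 29.0 m³/s.

U_p ≈ 29.0 m³/s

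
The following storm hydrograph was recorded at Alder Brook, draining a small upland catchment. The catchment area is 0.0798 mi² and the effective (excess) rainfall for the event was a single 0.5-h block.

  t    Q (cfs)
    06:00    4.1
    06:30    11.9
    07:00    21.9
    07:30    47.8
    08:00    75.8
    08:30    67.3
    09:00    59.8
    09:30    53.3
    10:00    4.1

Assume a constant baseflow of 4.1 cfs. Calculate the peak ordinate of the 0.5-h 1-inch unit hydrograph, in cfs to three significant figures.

U_p ≈ 23.9 cfs

Direct runoff: 0.0, 7.8, 17.8, 43.7, 71.7, 63.2, 55.7, 49.2, 0.0 cfs; ΣQ_DR = 309.1 cfs, peak = 71.7 cfs.
Runoff depth d = ΣQ_DR·Δt / A = 309.1 × 1800 / (0.0798 mi²) = 3.001 in.
The 1-inch UH is the DRH scaled by (1 in)/d, so U_p = 71.7 × 1/3.001 = 23.9 cfs.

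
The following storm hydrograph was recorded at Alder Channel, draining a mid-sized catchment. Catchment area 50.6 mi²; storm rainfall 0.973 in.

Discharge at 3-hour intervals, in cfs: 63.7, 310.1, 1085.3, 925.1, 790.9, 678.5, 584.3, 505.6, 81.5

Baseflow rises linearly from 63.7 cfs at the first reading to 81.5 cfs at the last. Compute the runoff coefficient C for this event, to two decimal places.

ΣQ_DR = 4372 cfs; V = ΣQ_DR·Δt = 4.721 × 10^7 ft³.
Runoff depth d = V / A = 0.4016 in.
C = d / P = 0.4016 / 0.973 = 0.41.

C ≈ 0.41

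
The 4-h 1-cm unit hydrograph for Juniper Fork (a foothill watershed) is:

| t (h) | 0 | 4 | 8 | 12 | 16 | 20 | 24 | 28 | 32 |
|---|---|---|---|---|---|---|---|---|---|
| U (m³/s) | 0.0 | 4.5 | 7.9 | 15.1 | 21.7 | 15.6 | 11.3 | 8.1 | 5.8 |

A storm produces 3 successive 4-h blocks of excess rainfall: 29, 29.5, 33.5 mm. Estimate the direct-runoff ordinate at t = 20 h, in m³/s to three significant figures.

By discrete convolution, Q_j = Σ (P_i / 10 mm) · U_{j−i}.
At t = 20 h (j=5): Q = (29/10)·15.6 + (29.5/10)·21.7 + (33.5/10)·15.1 = 160 m³/s.

Q ≈ 160 m³/s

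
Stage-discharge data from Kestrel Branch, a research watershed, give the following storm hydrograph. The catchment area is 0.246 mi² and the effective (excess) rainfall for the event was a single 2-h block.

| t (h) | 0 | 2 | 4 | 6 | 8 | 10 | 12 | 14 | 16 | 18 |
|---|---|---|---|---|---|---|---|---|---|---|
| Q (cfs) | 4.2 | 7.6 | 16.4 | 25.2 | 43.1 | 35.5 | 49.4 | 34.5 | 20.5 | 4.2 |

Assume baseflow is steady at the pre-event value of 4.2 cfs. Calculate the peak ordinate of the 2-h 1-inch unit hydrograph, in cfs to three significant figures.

Direct runoff: 0.0, 3.4, 12.2, 21.0, 38.9, 31.3, 45.2, 30.3, 16.3, 0.0 cfs; ΣQ_DR = 198.6 cfs, peak = 45.2 cfs.
Runoff depth d = ΣQ_DR·Δt / A = 198.6 × 7200 / (0.246 mi²) = 2.502 in.
The 1-inch UH is the DRH scaled by (1 in)/d, so U_p = 45.2 × 1/2.502 = 18.1 cfs.

U_p ≈ 18.1 cfs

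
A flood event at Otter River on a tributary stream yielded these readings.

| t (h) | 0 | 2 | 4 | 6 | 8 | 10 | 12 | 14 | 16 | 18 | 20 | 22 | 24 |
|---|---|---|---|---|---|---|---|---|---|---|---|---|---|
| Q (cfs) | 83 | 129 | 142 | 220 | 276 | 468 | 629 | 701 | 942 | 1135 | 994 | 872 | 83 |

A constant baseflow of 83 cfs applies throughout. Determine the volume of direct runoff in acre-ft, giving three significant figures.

Direct-runoff ordinates (Q − Q_b): 0.0, 46.0, 59.0, 137.0, 193.0, 385.0, 546.0, 618.0, 859.0, 1052.0, 911.0, 789.0, 0.0 cfs.
ΣQ_DR = 5595 cfs.
With Δt = 2 h = 7200 s, V = ΣQ_DR · Δt = 5595 × 7200 = 4.03 × 10^7 ft³ = 925 acre-ft.

V ≈ 925 acre-ft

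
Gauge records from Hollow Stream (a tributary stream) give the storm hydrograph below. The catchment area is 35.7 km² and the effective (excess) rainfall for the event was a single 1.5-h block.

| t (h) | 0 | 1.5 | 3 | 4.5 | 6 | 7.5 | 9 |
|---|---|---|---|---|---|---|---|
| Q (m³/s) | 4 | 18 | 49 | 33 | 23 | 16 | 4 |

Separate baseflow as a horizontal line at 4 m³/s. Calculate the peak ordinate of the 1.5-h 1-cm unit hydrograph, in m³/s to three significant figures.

U_p ≈ 25.0 m³/s

Direct runoff: 0.0, 14.0, 45.0, 29.0, 19.0, 12.0, 0.0 m³/s; ΣQ_DR = 119.0 m³/s, peak = 45.0 m³/s.
Runoff depth d = ΣQ_DR·Δt / A = 119.0 × 5400 / (35.7 km²) = 18.00 mm.
The 1-cm UH is the DRH scaled by (10 mm)/d, so U_p = 45.0 × 10/18.00 = 25.0 m³/s.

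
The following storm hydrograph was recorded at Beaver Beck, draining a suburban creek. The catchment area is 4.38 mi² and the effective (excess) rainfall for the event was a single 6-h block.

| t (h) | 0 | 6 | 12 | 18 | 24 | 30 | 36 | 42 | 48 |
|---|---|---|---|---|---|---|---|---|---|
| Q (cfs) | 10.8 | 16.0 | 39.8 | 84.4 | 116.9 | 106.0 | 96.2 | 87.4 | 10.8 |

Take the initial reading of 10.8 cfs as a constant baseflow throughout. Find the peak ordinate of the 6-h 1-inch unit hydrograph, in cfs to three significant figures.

U_p ≈ 106 cfs

Direct runoff: 0.0, 5.2, 29.0, 73.6, 106.1, 95.2, 85.4, 76.6, 0.0 cfs; ΣQ_DR = 471.1 cfs, peak = 106.1 cfs.
Runoff depth d = ΣQ_DR·Δt / A = 471.1 × 21600 / (4.38 mi²) = 1.000 in.
The 1-inch UH is the DRH scaled by (1 in)/d, so U_p = 106.1 × 1/1.000 = 106 cfs.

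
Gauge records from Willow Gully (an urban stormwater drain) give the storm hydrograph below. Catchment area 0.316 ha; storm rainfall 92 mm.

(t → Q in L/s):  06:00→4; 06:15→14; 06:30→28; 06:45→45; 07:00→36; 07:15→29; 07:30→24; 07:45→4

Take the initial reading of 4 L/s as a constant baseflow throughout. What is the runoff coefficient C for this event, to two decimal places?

C ≈ 0.47

ΣQ_DR = 152.0 L/s; V = ΣQ_DR·Δt = 1.368 × 10^5 L.
Runoff depth d = V / A = 43.29 mm.
C = d / P = 43.29 / 92 = 0.47.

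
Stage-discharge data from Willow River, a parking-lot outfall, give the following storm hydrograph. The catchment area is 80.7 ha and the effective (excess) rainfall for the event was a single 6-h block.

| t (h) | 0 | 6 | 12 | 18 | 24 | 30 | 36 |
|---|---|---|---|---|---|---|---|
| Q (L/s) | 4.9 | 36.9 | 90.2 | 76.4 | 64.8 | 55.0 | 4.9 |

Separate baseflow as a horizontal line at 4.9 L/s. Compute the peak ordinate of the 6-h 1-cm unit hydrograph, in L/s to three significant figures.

U_p ≈ 107 L/s

Direct runoff: 0.0, 32.0, 85.3, 71.5, 59.9, 50.1, 0.0 L/s; ΣQ_DR = 298.8 L/s, peak = 85.3 L/s.
Runoff depth d = ΣQ_DR·Δt / A = 298.8 × 21600 / (80.7 ha) = 7.998 mm.
The 1-cm UH is the DRH scaled by (10 mm)/d, so U_p = 85.3 × 10/7.998 = 107 L/s.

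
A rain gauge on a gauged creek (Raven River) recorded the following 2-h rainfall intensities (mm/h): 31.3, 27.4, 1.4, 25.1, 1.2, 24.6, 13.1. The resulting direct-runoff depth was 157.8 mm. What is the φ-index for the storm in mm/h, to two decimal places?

φ ≈ 8.52 mm/h

Only the 5 blocks with intensity above φ contribute runoff: 31.3, 27.4, 25.1, 24.6, 13.1 mm/h.
Σ(I−φ)·Δt = d  ⇒  (31.3+27.4+25.1+24.6+13.1 − 5φ)·2 = 157.8
φ = (121.5 − 157.8/2) / 5 = 8.52 mm/h.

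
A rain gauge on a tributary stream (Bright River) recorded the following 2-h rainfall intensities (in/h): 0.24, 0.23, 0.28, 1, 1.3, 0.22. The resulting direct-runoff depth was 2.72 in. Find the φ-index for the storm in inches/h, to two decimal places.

Only the 2 blocks with intensity above φ contribute runoff: 1, 1.3 in/h.
Σ(I−φ)·Δt = d  ⇒  (1+1.3 − 2φ)·2 = 2.72
φ = (2.300 − 2.72/2) / 2 = 0.47 in/h.

φ ≈ 0.47 in/h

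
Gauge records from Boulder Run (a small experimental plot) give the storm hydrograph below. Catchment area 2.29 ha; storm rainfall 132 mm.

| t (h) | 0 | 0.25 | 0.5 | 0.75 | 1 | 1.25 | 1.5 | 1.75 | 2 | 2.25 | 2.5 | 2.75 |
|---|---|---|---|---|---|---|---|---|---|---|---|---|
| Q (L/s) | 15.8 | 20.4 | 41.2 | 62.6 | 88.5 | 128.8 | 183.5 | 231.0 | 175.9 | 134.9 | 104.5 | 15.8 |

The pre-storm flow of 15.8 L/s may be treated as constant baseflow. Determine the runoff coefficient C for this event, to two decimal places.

C ≈ 0.30

ΣQ_DR = 1013 L/s; V = ΣQ_DR·Δt = 9.120 × 10^5 L.
Runoff depth d = V / A = 39.82 mm.
C = d / P = 39.82 / 132 = 0.30.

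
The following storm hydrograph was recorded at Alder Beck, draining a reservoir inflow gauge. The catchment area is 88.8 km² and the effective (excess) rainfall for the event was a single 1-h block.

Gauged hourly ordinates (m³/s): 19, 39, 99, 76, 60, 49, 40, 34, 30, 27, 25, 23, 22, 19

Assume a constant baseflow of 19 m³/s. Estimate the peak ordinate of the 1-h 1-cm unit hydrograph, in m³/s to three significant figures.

U_p ≈ 66.7 m³/s

Direct runoff: 0.0, 20.0, 80.0, 57.0, 41.0, 30.0, 21.0, 15.0, 11.0, 8.0, 6.0, 4.0, 3.0, 0.0 m³/s; ΣQ_DR = 296.0 m³/s, peak = 80.0 m³/s.
Runoff depth d = ΣQ_DR·Δt / A = 296.0 × 3600 / (88.8 km²) = 12.00 mm.
The 1-cm UH is the DRH scaled by (10 mm)/d, so U_p = 80.0 × 10/12.00 = 66.7 m³/s.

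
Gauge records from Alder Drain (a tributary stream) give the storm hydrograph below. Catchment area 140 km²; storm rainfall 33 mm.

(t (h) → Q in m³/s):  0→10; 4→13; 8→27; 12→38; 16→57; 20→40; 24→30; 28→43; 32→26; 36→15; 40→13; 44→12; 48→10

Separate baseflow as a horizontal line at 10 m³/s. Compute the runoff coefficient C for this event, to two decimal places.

C ≈ 0.64

ΣQ_DR = 204.0 m³/s; V = ΣQ_DR·Δt = 2.938 × 10^6 m³.
Runoff depth d = V / A = 20.98 mm.
C = d / P = 20.98 / 33 = 0.64.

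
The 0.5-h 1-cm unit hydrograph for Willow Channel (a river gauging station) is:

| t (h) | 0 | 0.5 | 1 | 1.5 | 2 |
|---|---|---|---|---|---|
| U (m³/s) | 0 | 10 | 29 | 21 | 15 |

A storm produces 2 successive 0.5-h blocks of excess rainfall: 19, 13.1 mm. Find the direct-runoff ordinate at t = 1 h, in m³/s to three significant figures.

Q ≈ 68.2 m³/s

By discrete convolution, Q_j = Σ (P_i / 10 mm) · U_{j−i}.
At t = 1 h (j=2): Q = (19/10)·29 + (13.1/10)·10 = 68.2 m³/s.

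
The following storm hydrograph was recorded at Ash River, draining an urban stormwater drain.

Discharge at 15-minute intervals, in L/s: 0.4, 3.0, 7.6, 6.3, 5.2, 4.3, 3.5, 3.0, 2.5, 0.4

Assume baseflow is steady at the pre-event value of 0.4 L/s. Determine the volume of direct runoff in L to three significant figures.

V ≈ 29000 L

Direct-runoff ordinates (Q − Q_b): 0.0, 2.6, 7.2, 5.9, 4.8, 3.9, 3.1, 2.6, 2.1, 0.0 L/s.
ΣQ_DR = 32.20 L/s.
With Δt = 0.25 h = 900 s, V = ΣQ_DR · Δt = 32.20 × 900 = 29000 L.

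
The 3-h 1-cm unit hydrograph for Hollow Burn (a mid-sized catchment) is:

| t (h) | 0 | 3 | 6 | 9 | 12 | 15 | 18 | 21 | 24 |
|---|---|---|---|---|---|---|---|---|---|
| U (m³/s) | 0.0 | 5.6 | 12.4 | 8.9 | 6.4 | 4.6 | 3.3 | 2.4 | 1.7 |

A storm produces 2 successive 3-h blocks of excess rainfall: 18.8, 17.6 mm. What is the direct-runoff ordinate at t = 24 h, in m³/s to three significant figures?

Q ≈ 7.42 m³/s

By discrete convolution, Q_j = Σ (P_i / 10 mm) · U_{j−i}.
At t = 24 h (j=8): Q = (18.8/10)·1.7 + (17.6/10)·2.4 = 7.42 m³/s.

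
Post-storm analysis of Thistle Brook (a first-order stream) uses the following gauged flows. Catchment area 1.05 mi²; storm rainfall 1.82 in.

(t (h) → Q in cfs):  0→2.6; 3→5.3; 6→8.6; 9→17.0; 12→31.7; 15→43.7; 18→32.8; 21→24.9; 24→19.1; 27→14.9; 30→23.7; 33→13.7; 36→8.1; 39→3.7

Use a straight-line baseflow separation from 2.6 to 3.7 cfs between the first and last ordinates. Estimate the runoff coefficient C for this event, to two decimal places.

C ≈ 0.50

ΣQ_DR = 205.7 cfs; V = ΣQ_DR·Δt = 2.222 × 10^6 ft³.
Runoff depth d = V / A = 0.9107 in.
C = d / P = 0.9107 / 1.82 = 0.50.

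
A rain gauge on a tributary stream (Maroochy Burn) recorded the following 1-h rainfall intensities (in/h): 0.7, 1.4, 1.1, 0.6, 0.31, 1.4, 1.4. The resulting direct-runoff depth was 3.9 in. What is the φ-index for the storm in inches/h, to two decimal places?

Only the 6 blocks with intensity above φ contribute runoff: 0.7, 1.4, 1.1, 0.6, 1.4, 1.4 in/h.
Σ(I−φ)·Δt = d  ⇒  (0.7+1.4+1.1+0.6+1.4+1.4 − 6φ)·1 = 3.9
φ = (6.600 − 3.9/1) / 6 = 0.45 in/h.

φ ≈ 0.45 in/h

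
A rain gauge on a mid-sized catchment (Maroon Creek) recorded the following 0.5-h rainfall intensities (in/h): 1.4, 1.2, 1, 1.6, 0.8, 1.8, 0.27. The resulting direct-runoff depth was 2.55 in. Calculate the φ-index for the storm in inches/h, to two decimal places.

Only the 6 blocks with intensity above φ contribute runoff: 1.4, 1.2, 1, 1.6, 0.8, 1.8 in/h.
Σ(I−φ)·Δt = d  ⇒  (1.4+1.2+1+1.6+0.8+1.8 − 6φ)·0.5 = 2.55
φ = (7.800 − 2.55/0.5) / 6 = 0.45 in/h.

φ ≈ 0.45 in/h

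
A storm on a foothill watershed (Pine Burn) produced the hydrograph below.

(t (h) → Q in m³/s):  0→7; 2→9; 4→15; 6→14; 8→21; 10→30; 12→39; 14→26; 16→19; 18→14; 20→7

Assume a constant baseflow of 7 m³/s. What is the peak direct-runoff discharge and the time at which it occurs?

Q_p = 32.0 m³/s at t = 12 h

Subtracting baseflow gives direct-runoff ordinates: 0.0, 2.0, 8.0, 7.0, 14.0, 23.0, 32.0, 19.0, 12.0, 7.0, 0.0 m³/s.
The maximum is 32.0 m³/s, occurring at the reading for t = 12 h.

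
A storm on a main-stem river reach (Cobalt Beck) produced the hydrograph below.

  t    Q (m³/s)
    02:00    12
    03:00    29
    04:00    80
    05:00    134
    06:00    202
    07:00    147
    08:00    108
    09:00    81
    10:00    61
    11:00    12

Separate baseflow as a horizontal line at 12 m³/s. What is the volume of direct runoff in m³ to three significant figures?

V ≈ 2.69 × 10^6 m³

Direct-runoff ordinates (Q − Q_b): 0.0, 17.0, 68.0, 122.0, 190.0, 135.0, 96.0, 69.0, 49.0, 0.0 m³/s.
ΣQ_DR = 746.0 m³/s.
With Δt = 1 h = 3600 s, V = ΣQ_DR · Δt = 746.0 × 3600 = 2.69 × 10^6 m³.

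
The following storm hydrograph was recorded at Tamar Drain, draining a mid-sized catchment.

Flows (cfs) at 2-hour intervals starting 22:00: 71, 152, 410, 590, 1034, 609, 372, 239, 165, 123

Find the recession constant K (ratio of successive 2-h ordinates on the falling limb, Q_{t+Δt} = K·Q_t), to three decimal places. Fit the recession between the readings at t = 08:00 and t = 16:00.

K ≈ 0.670

Using the recession-limb readings at t = 08:00 and t = 16:00: Q falls from 609 to 123 cfs over 4 intervals.
K = (Q₂/Q₁)^(1/4) = (123/609)^(1/4) = 0.670.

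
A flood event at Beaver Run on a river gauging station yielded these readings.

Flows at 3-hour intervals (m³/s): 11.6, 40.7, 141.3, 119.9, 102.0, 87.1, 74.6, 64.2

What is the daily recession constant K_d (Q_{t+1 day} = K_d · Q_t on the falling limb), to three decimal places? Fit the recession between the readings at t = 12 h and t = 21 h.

K_d ≈ 0.291

Between t = 12 h and t = 21 h the flow falls from 102.0 to 64.2 m³/s over 3×3 h = 9 h.
Per-interval ratio K = (64.2/102.0)^(1/3) = 0.8570; K_d = K^(24/3) = 0.291.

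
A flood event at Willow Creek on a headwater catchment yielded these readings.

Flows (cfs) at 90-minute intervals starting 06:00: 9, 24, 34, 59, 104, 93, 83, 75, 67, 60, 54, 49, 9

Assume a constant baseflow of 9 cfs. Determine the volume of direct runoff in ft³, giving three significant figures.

Direct-runoff ordinates (Q − Q_b): 0.0, 15.0, 25.0, 50.0, 95.0, 84.0, 74.0, 66.0, 58.0, 51.0, 45.0, 40.0, 0.0 cfs.
ΣQ_DR = 603.0 cfs.
With Δt = 1.5 h = 5400 s, V = ΣQ_DR · Δt = 603.0 × 5400 = 3.26 × 10^6 ft³.

V ≈ 3.26 × 10^6 ft³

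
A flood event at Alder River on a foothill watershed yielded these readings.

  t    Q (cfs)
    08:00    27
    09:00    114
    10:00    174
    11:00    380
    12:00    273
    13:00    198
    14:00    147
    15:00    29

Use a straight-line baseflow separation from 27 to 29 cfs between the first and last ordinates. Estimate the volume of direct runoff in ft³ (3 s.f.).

V ≈ 4.02 × 10^6 ft³

Direct-runoff ordinates (Q − Q_b): 0.00, 86.71, 146.43, 352.14, 244.86, 169.57, 118.29, 0.00 cfs.
ΣQ_DR = 1118 cfs.
With Δt = 1 h = 3600 s, V = ΣQ_DR · Δt = 1118 × 3600 = 4.02 × 10^6 ft³.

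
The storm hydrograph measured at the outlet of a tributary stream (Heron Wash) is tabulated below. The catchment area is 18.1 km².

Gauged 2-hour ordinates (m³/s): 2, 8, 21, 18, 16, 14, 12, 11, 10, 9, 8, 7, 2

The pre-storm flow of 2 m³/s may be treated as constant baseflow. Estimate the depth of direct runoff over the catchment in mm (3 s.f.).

d ≈ 44.6 mm

Direct runoff: 0.0, 6.0, 19.0, 16.0, 14.0, 12.0, 10.0, 9.0, 8.0, 7.0, 6.0, 5.0, 0.0 m³/s; ΣQ_DR = 112.0 m³/s.
V = ΣQ_DR · Δt = 112.0 × 7200 s = 8.064 × 10^5 m³.
Over A = 18.1 km², depth = V / A = 44.6 mm.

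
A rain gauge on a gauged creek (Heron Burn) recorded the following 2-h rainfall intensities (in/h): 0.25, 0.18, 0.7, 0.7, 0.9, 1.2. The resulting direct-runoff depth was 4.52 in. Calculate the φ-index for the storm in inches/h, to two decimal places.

φ ≈ 0.31 in/h

Only the 4 blocks with intensity above φ contribute runoff: 0.7, 0.7, 0.9, 1.2 in/h.
Σ(I−φ)·Δt = d  ⇒  (0.7+0.7+0.9+1.2 − 4φ)·2 = 4.52
φ = (3.500 − 4.52/2) / 4 = 0.31 in/h.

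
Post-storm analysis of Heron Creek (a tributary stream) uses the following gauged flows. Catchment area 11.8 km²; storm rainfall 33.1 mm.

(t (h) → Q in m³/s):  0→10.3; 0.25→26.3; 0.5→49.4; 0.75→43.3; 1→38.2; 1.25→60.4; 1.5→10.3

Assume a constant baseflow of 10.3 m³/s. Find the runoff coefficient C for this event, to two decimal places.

C ≈ 0.38

ΣQ_DR = 166.1 m³/s; V = ΣQ_DR·Δt = 1.495 × 10^5 m³.
Runoff depth d = V / A = 12.67 mm.
C = d / P = 12.67 / 33.1 = 0.38.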